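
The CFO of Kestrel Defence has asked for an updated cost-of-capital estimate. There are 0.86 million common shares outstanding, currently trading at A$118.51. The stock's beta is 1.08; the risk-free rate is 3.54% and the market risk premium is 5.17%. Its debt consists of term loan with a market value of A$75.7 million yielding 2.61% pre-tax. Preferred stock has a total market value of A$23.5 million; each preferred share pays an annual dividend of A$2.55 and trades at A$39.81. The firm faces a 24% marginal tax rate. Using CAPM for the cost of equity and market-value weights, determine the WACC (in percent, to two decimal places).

6.12%

Cost of equity via CAPM: Re = 3.54% + 1.08 × 5.17% = 9.1236%.
Cost of preferred: Rp = 2.55 / 39.81 = 6.4054%.
Market value of equity E = 118.51 × 0.86m = 101.9186m.
Total capital V = 101.9186 + 23.5 + 75.7 = 201.1186.
Equity: weight = 101.9186/201.1186 = 0.5068; cost = 9.1236%.
Preferred: weight = 23.5/201.1186 = 0.1168; cost = 6.4054%.
Term loan: weight = 75.7/201.1186 = 0.3764; after-tax cost = 2.61% × (1 − 24%) = 1.9836%.
WACC = 0.5068 × 9.1236% + 0.1168 × 6.4054% + 0.3764 × 1.9836% = 6.1185%.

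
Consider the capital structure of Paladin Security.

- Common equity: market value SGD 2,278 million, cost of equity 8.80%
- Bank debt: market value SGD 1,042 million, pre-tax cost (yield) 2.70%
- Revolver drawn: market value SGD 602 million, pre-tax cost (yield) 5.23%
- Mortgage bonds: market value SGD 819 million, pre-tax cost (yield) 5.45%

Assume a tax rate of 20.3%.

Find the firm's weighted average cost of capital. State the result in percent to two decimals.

Total capital V = 2278 + 1042 + 602 + 819 = 4741.
Equity: weight = 2278/4741 = 0.4805; cost = 8.8%.
Bank debt: weight = 1042/4741 = 0.2198; after-tax cost = 2.7% × (1 − 20.3%) = 2.1519%.
Revolver drawn: weight = 602/4741 = 0.1270; after-tax cost = 5.23% × (1 − 20.3%) = 4.1683%.
Mortgage bonds: weight = 819/4741 = 0.1727; after-tax cost = 5.45% × (1 − 20.3%) = 4.3436%.
WACC = 0.4805 × 8.8000% + 0.2198 × 2.1519% + 0.1270 × 4.1683% + 0.1727 × 4.3436% = 5.9809%.

5.98%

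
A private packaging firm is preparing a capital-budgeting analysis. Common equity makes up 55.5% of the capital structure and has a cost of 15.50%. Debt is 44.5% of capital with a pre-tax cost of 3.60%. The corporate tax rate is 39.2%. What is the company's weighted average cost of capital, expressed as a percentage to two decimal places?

9.58%

After-tax cost of debt = 3.6% × (1 − 39.2%) = 2.1888%.
WACC = 0.555 × 15.5000% + 0.445 × 2.1888% = 9.5765%.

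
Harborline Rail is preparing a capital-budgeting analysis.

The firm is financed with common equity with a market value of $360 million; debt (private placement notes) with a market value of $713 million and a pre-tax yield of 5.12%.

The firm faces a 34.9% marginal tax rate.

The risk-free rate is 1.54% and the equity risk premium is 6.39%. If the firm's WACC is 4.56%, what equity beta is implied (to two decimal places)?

Total capital V = 360 + 713 = 1073.
Equity weight = 360/1073 = 0.3355.
Private placement notes weight = 713/1073 = 0.6645.
Debt contribution = 0.6645 × 5.12% × (1 − 34.9%) = 2.2148%.
Required equity contribution = 4.56% − 2.2148% = 2.3452%  ⇒  Re = 6.9899%.
CAPM: 6.9899% = 1.54% + β × 6.39%  ⇒  β = 0.8529.

0.85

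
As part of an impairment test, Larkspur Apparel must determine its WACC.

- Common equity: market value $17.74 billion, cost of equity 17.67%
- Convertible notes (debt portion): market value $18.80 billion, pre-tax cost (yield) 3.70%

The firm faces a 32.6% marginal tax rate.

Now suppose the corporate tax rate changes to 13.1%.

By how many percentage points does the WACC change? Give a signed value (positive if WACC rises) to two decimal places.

+0.37 pp

Current WACC:
Total capital V = 17.74 + 18.8 = 36.54.
Equity: weight = 17.74/36.54 = 0.4855; cost = 17.67%.
Convertible notes (debt portion): weight = 18.8/36.54 = 0.5145; after-tax cost = 3.7% × (1 − 32.6%) = 2.4938%.
WACC = 0.4855 × 17.6700% + 0.5145 × 2.4938% = 9.8618%.
After the change:
Total capital V = 17.74 + 18.8 = 36.54.
Equity: weight = 17.74/36.54 = 0.4855; cost = 17.67%.
Convertible notes (debt portion): weight = 18.8/36.54 = 0.5145; after-tax cost = 3.7% × (1 − 13.1%) = 3.2153%.
WACC = 0.4855 × 17.6700% + 0.5145 × 3.2153% = 10.2330%.
Change in WACC = 10.2330% − 9.8618% = 0.3712 pp.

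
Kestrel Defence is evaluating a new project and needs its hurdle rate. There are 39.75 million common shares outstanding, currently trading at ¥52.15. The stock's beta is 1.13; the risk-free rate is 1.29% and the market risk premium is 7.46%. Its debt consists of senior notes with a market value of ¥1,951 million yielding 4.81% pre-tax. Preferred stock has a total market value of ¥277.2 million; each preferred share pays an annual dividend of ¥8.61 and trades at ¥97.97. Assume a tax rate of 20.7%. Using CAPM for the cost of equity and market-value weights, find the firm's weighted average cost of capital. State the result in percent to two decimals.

Cost of equity via CAPM: Re = 1.29% + 1.13 × 7.46% = 9.7198%.
Cost of preferred: Rp = 8.61 / 97.97 = 8.7884%.
Market value of equity E = 52.15 × 39.75m = 2072.9625m.
Total capital V = 2072.9625 + 277.2 + 1951 = 4301.1625.
Equity: weight = 2072.9625/4301.1625 = 0.4820; cost = 9.7198%.
Preferred: weight = 277.2/4301.1625 = 0.0644; cost = 8.7884%.
Senior notes: weight = 1951/4301.1625 = 0.4536; after-tax cost = 4.81% × (1 − 20.7%) = 3.8143%.
WACC = 0.4820 × 9.7198% + 0.0644 × 8.7884% + 0.4536 × 3.8143% = 6.9811%.

6.98%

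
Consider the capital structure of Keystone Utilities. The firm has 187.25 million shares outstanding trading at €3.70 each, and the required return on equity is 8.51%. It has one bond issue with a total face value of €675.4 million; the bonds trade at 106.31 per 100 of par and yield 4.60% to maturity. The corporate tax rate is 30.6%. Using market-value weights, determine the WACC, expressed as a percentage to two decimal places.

Market value of equity E = 3.7 × 187.25m = 692.825m. Market value of debt D = 675.4m × 106.31/100 = 718.01774m.
Total capital V = 692.825 + 718.01774 = 1410.84274.
Equity: weight = 692.825/1410.84274 = 0.4911; cost = 8.51%.
Bonds outstanding: weight = 718.01774/1410.84274 = 0.5089; after-tax cost = 4.6% × (1 − 30.6%) = 3.1924%.
WACC = 0.4911 × 8.5100% + 0.5089 × 3.1924% = 5.8037%.

5.80%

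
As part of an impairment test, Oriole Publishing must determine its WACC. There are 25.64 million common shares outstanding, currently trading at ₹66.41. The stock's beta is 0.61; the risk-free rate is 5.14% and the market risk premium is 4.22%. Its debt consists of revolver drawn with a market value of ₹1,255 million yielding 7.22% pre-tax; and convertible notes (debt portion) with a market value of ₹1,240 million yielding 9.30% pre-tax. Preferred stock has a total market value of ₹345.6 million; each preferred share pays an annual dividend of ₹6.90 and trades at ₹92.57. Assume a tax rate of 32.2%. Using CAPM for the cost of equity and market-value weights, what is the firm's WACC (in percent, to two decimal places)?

Cost of equity via CAPM: Re = 5.14% + 0.61 × 4.22% = 7.7142%.
Cost of preferred: Rp = 6.9 / 92.57 = 7.4538%.
Market value of equity E = 66.41 × 25.64m = 1702.7524m.
Total capital V = 1702.7524 + 345.6 + 1255 + 1240 = 4543.3524.
Equity: weight = 1702.7524/4543.3524 = 0.3748; cost = 7.7142%.
Preferred: weight = 345.6/4543.3524 = 0.0761; cost = 7.4538%.
Revolver drawn: weight = 1255/4543.3524 = 0.2762; after-tax cost = 7.22% × (1 − 32.2%) = 4.8952%.
Convertible notes (debt portion): weight = 1240/4543.3524 = 0.2729; after-tax cost = 9.3% × (1 − 32.2%) = 6.3054%.
WACC = 0.3748 × 7.7142% + 0.0761 × 7.4538% + 0.2762 × 4.8952% + 0.2729 × 6.3054% = 6.5312%.

6.53%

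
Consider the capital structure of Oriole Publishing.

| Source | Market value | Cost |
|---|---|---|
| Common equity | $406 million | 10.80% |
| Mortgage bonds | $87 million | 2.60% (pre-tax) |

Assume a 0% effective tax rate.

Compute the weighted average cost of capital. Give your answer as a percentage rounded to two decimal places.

9.35%

Total capital V = 406 + 87 = 493.
Equity: weight = 406/493 = 0.8235; cost = 10.8%.
Mortgage bonds: weight = 87/493 = 0.1765; after-tax cost = 2.6% × (1 − 0%) = 2.6000%.
WACC = 0.8235 × 10.8000% + 0.1765 × 2.6000% = 9.3529%.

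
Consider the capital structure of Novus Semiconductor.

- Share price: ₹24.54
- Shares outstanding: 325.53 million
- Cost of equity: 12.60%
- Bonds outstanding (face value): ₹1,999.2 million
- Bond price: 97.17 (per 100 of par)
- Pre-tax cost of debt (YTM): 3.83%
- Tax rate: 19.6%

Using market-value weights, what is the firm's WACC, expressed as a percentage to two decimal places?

10.74%

Market value of equity E = 24.54 × 325.53m = 7988.5062m. Market value of debt D = 1999.2m × 97.17/100 = 1942.62264m.
Total capital V = 7988.5062 + 1942.62264 = 9931.12884.
Equity: weight = 7988.5062/9931.12884 = 0.8044; cost = 12.6%.
Bonds outstanding: weight = 1942.62264/9931.12884 = 0.1956; after-tax cost = 3.83% × (1 − 19.6%) = 3.0793%.
WACC = 0.8044 × 12.6000% + 0.1956 × 3.0793% = 10.7377%.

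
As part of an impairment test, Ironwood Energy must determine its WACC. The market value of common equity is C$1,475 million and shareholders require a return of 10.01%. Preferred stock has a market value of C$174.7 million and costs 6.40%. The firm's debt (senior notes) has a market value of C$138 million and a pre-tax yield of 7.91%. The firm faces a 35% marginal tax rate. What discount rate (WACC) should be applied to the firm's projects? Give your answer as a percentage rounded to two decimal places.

Total capital V = 1475 + 174.7 + 138 = 1787.7.
Equity: weight = 1475/1787.7 = 0.8251; cost = 10.01%.
Preferred: weight = 174.7/1787.7 = 0.0977; cost = 6.4%.
Senior notes: weight = 138/1787.7 = 0.0772; after-tax cost = 7.91% × (1 − 35%) = 5.1415%.
WACC = 0.8251 × 10.0100% + 0.0977 × 6.4000% + 0.0772 × 5.1415% = 9.2814%.

9.28%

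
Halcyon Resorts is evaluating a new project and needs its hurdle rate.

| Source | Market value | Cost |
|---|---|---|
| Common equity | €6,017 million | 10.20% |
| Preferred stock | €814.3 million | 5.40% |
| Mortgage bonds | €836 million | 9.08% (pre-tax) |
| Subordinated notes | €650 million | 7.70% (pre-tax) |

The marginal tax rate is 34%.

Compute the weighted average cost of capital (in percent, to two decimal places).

Total capital V = 6017 + 814.3 + 836 + 650 = 8317.3.
Equity: weight = 6017/8317.3 = 0.7234; cost = 10.2%.
Preferred: weight = 814.3/8317.3 = 0.0979; cost = 5.4%.
Mortgage bonds: weight = 836/8317.3 = 0.1005; after-tax cost = 9.08% × (1 − 34%) = 5.9928%.
Subordinated notes: weight = 650/8317.3 = 0.0782; after-tax cost = 7.7% × (1 − 34%) = 5.0820%.
WACC = 0.7234 × 10.2000% + 0.0979 × 5.4000% + 0.1005 × 5.9928% + 0.0782 × 5.0820% = 8.9072%.

8.91%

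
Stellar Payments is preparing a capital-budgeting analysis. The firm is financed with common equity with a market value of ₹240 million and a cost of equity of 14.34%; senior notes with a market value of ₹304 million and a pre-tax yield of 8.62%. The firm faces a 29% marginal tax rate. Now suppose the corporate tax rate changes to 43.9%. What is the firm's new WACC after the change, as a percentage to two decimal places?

After the change:
Total capital V = 240 + 304 = 544.
Equity: weight = 240/544 = 0.4412; cost = 14.34%.
Senior notes: weight = 304/544 = 0.5588; after-tax cost = 8.62% × (1 − 43.9%) = 4.8358%.
WACC = 0.4412 × 14.3400% + 0.5588 × 4.8358% = 9.0288%.

9.03%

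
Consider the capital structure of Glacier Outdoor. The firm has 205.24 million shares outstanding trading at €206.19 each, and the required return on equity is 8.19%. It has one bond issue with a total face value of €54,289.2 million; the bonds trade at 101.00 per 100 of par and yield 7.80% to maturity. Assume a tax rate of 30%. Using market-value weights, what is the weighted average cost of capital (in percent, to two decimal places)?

Market value of equity E = 206.19 × 205.24m = 42318.4356m. Market value of debt D = 54289.2m × 101.0/100 = 54832.092m.
Total capital V = 42318.4356 + 54832.092 = 97150.5276.
Equity: weight = 42318.4356/97150.5276 = 0.4356; cost = 8.19%.
Bonds outstanding: weight = 54832.092/97150.5276 = 0.5644; after-tax cost = 7.8% × (1 − 30%) = 5.4600%.
WACC = 0.4356 × 8.1900% + 0.5644 × 5.4600% = 6.6492%.

6.65%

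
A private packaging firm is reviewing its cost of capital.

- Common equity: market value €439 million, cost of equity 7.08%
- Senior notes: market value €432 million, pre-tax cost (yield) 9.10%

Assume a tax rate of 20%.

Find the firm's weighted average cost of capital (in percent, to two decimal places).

Total capital V = 439 + 432 = 871.
Equity: weight = 439/871 = 0.5040; cost = 7.08%.
Senior notes: weight = 432/871 = 0.4960; after-tax cost = 9.1% × (1 − 20%) = 7.2800%.
WACC = 0.5040 × 7.0800% + 0.4960 × 7.2800% = 7.1792%.

7.18%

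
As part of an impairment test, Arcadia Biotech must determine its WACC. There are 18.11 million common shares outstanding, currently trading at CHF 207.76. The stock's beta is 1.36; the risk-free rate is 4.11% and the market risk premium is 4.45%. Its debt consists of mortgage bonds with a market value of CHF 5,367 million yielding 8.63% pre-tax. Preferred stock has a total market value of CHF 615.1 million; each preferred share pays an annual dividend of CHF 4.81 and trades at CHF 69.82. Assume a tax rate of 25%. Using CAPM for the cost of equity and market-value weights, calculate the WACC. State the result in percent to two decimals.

Cost of equity via CAPM: Re = 4.11% + 1.36 × 4.45% = 10.1620%.
Cost of preferred: Rp = 4.81 / 69.82 = 6.8891%.
Market value of equity E = 207.76 × 18.11m = 3762.5336m.
Total capital V = 3762.5336 + 615.1 + 5367 = 9744.6336.
Equity: weight = 3762.5336/9744.6336 = 0.3861; cost = 10.162%.
Preferred: weight = 615.1/9744.6336 = 0.0631; cost = 6.8891%.
Mortgage bonds: weight = 5367/9744.6336 = 0.5508; after-tax cost = 8.63% × (1 − 25%) = 6.4725%.
WACC = 0.3861 × 10.1620% + 0.0631 × 6.8891% + 0.5508 × 6.4725% = 7.9234%.

7.92%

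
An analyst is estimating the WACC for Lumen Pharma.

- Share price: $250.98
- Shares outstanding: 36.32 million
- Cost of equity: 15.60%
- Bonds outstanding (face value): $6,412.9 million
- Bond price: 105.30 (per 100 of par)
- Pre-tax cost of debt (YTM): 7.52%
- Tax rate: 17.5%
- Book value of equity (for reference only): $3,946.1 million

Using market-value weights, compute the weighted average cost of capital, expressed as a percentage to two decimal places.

Market value of equity E = 250.98 × 36.32m = 9115.5936m. Market value of debt D = 6412.9m × 105.3/100 = 6752.7837m.
Total capital V = 9115.5936 + 6752.7837 = 15868.3773.
Equity: weight = 9115.5936/15868.3773 = 0.5745; cost = 15.6%.
Bonds outstanding: weight = 6752.7837/15868.3773 = 0.4255; after-tax cost = 7.52% × (1 − 17.5%) = 6.2040%.
WACC = 0.5745 × 15.6000% + 0.4255 × 6.2040% = 11.6015%.

11.60%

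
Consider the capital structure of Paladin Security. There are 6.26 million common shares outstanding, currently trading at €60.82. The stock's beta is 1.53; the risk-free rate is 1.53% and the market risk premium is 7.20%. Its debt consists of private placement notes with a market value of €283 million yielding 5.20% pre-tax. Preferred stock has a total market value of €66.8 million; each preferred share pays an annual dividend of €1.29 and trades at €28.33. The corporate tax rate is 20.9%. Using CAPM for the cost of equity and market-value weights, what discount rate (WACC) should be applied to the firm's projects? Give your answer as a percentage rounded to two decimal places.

Cost of equity via CAPM: Re = 1.53% + 1.53 × 7.2% = 12.5460%.
Cost of preferred: Rp = 1.29 / 28.33 = 4.5535%.
Market value of equity E = 60.82 × 6.26m = 380.7332m.
Total capital V = 380.7332 + 66.8 + 283 = 730.5332.
Equity: weight = 380.7332/730.5332 = 0.5212; cost = 12.546%.
Preferred: weight = 66.8/730.5332 = 0.0914; cost = 4.5535%.
Private placement notes: weight = 283/730.5332 = 0.3874; after-tax cost = 5.2% × (1 − 20.9%) = 4.1132%.
WACC = 0.5212 × 12.5460% + 0.0914 × 4.5535% + 0.3874 × 4.1132% = 8.5484%.

8.55%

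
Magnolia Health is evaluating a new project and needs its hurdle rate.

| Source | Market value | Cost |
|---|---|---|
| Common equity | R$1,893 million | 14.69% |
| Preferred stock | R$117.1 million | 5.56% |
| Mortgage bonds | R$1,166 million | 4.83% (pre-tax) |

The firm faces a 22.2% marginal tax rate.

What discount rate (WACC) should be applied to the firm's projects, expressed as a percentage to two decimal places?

10.34%

Total capital V = 1893 + 117.1 + 1166 = 3176.1.
Equity: weight = 1893/3176.1 = 0.5960; cost = 14.69%.
Preferred: weight = 117.1/3176.1 = 0.0369; cost = 5.56%.
Mortgage bonds: weight = 1166/3176.1 = 0.3671; after-tax cost = 4.83% × (1 − 22.2%) = 3.7577%.
WACC = 0.5960 × 14.6900% + 0.0369 × 5.5600% + 0.3671 × 3.7577% = 10.3400%.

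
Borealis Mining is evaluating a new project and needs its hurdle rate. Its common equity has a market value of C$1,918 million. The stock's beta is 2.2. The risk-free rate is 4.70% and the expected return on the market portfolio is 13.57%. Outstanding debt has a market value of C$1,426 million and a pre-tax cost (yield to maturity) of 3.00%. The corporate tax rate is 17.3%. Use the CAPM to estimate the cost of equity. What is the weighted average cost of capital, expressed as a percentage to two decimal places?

14.95%

Market risk premium = 13.57% − 4.7% = 8.87%.
Cost of equity via CAPM: Re = 4.7% + 2.2 × 8.87% = 24.2140%.
Total capital V = 1918 + 1426 = 3344.
Equity: weight = 1918/3344 = 0.5736; cost = 24.214%.
Debt: weight = 1426/3344 = 0.4264; after-tax cost = 3% × (1 − 17.3%) = 2.4810%.
WACC = 0.5736 × 24.2140% + 0.4264 × 2.4810% = 14.9463%.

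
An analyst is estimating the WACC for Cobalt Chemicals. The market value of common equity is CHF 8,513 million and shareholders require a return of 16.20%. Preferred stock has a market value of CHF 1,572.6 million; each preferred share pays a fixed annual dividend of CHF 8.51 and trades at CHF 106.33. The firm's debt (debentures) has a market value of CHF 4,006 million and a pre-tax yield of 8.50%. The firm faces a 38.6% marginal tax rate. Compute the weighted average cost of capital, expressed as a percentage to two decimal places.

12.16%

Cost of preferred: Rp = 8.51 / 106.33 = 8.0034%.
Total capital V = 8513 + 1572.6 + 4006 = 14091.6.
Equity: weight = 8513/14091.6 = 0.6041; cost = 16.2%.
Preferred: weight = 1572.6/14091.6 = 0.1116; cost = 8.0034%.
Debentures: weight = 4006/14091.6 = 0.2843; after-tax cost = 8.5% × (1 − 38.6%) = 5.2190%.
WACC = 0.6041 × 16.2000% + 0.1116 × 8.0034% + 0.2843 × 5.2190% = 12.1636%.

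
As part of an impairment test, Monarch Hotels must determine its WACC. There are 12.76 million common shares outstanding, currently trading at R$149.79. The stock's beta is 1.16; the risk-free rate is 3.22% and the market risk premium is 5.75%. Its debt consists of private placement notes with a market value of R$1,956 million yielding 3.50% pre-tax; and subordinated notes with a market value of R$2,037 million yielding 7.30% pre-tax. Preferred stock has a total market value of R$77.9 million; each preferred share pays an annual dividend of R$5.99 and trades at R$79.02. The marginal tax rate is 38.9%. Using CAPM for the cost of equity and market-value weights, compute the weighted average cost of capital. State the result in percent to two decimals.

Cost of equity via CAPM: Re = 3.22% + 1.16 × 5.75% = 9.8900%.
Cost of preferred: Rp = 5.99 / 79.02 = 7.5804%.
Market value of equity E = 149.79 × 12.76m = 1911.3204m.
Total capital V = 1911.3204 + 77.9 + 1956 + 2037 = 5982.2204.
Equity: weight = 1911.3204/5982.2204 = 0.3195; cost = 9.89%.
Preferred: weight = 77.9/5982.2204 = 0.0130; cost = 7.5804%.
Private placement notes: weight = 1956/5982.2204 = 0.3270; after-tax cost = 3.5% × (1 − 38.9%) = 2.1385%.
Subordinated notes: weight = 2037/5982.2204 = 0.3405; after-tax cost = 7.3% × (1 − 38.9%) = 4.4603%.
WACC = 0.3195 × 9.8900% + 0.0130 × 7.5804% + 0.3270 × 2.1385% + 0.3405 × 4.4603% = 5.4766%.

5.48%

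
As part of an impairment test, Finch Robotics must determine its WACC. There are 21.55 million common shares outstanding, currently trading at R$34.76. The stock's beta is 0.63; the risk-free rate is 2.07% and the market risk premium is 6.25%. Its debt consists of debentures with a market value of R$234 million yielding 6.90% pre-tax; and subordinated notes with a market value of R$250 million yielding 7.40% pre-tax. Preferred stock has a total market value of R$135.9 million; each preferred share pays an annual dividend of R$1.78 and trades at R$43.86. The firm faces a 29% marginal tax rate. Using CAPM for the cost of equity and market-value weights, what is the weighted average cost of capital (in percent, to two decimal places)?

Cost of equity via CAPM: Re = 2.07% + 0.63 × 6.25% = 6.0075%.
Cost of preferred: Rp = 1.78 / 43.86 = 4.0584%.
Market value of equity E = 34.76 × 21.55m = 749.078m.
Total capital V = 749.078 + 135.9 + 234 + 250 = 1368.978.
Equity: weight = 749.078/1368.978 = 0.5472; cost = 6.0075%.
Preferred: weight = 135.9/1368.978 = 0.0993; cost = 4.0584%.
Debentures: weight = 234/1368.978 = 0.1709; after-tax cost = 6.9% × (1 − 29%) = 4.8990%.
Subordinated notes: weight = 250/1368.978 = 0.1826; after-tax cost = 7.4% × (1 − 29%) = 5.2540%.
WACC = 0.5472 × 6.0075% + 0.0993 × 4.0584% + 0.1709 × 4.8990% + 0.1826 × 5.2540% = 5.4869%.

5.49%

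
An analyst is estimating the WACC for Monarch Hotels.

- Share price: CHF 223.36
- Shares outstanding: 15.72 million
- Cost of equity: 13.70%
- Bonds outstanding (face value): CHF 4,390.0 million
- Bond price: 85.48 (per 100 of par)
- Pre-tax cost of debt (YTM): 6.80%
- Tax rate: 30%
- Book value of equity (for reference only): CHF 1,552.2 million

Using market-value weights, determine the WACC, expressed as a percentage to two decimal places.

9.08%

Market value of equity E = 223.36 × 15.72m = 3511.2192m. Market value of debt D = 4390m × 85.48/100 = 3752.572m.
Total capital V = 3511.2192 + 3752.572 = 7263.7912.
Equity: weight = 3511.2192/7263.7912 = 0.4834; cost = 13.7%.
Bonds outstanding: weight = 3752.572/7263.7912 = 0.5166; after-tax cost = 6.8% × (1 − 30%) = 4.7600%.
WACC = 0.4834 × 13.7000% + 0.5166 × 4.7600% = 9.0815%.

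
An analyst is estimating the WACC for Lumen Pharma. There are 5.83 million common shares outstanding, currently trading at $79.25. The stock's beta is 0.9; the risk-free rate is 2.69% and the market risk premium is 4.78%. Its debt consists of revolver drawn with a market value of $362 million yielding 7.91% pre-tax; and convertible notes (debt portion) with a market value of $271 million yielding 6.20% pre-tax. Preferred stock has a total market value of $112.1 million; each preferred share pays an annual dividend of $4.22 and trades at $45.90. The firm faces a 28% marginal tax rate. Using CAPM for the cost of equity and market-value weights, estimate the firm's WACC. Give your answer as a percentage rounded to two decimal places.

Cost of equity via CAPM: Re = 2.69% + 0.9 × 4.78% = 6.9920%.
Cost of preferred: Rp = 4.22 / 45.9 = 9.1939%.
Market value of equity E = 79.25 × 5.83m = 462.0275m.
Total capital V = 462.0275 + 112.1 + 362 + 271 = 1207.1275.
Equity: weight = 462.0275/1207.1275 = 0.3827; cost = 6.992%.
Preferred: weight = 112.1/1207.1275 = 0.0929; cost = 9.1939%.
Revolver drawn: weight = 362/1207.1275 = 0.2999; after-tax cost = 7.91% × (1 − 28%) = 5.6952%.
Convertible notes (debt portion): weight = 271/1207.1275 = 0.2245; after-tax cost = 6.2% × (1 − 28%) = 4.4640%.
WACC = 0.3827 × 6.9920% + 0.0929 × 9.1939% + 0.2999 × 5.6952% + 0.2245 × 4.4640% = 6.2401%.

6.24%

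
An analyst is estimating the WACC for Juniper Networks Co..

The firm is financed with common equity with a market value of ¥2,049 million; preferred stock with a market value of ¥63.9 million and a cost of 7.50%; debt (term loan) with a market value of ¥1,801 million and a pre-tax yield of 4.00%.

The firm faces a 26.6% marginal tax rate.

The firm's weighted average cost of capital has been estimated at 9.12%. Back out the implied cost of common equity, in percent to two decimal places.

Total capital V = 2049 + 63.9 + 1801 = 3913.9.
Equity weight = 2049/3913.9 = 0.5235.
Preferred weight = 63.9/3913.9 = 0.0163.
Term loan weight = 1801/3913.9 = 0.4602.
Debt contribution = 0.4602 × 4% × (1 − 26.6%) = 1.3510%.
Preferred contribution = 0.0163 × 7.5% = 0.1224%.
Required equity contribution = 9.12% − 1.4735% = 7.6465%.
Re = 7.6465% / 0.5235 = 14.6060%.

14.61%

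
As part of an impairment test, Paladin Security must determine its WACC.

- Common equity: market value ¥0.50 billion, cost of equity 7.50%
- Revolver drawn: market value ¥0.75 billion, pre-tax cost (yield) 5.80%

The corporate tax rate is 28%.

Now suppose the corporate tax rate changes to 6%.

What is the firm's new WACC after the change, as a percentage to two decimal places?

6.27%

After the change:
Total capital V = 0.5 + 0.75 = 1.25.
Equity: weight = 0.5/1.25 = 0.4000; cost = 7.5%.
Revolver drawn: weight = 0.75/1.25 = 0.6000; after-tax cost = 5.8% × (1 − 6%) = 5.4520%.
WACC = 0.4000 × 7.5000% + 0.6000 × 5.4520% = 6.2712%.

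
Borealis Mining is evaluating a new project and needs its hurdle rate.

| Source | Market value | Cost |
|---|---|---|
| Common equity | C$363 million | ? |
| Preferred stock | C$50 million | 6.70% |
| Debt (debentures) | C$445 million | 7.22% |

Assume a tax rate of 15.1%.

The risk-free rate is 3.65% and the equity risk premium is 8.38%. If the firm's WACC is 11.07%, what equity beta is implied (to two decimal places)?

Total capital V = 363 + 50 + 445 = 858.
Equity weight = 363/858 = 0.4231.
Preferred weight = 50/858 = 0.0583.
Debentures weight = 445/858 = 0.5186.
Debt contribution = 0.5186 × 7.22% × (1 − 15.1%) = 3.1792%.
Preferred contribution = 0.0583 × 6.7% = 0.3904%.
Required equity contribution = 11.07% − 3.5696% = 7.5004%  ⇒  Re = 17.7281%.
CAPM: 17.7281% = 3.65% + β × 8.38%  ⇒  β = 1.6800.

1.68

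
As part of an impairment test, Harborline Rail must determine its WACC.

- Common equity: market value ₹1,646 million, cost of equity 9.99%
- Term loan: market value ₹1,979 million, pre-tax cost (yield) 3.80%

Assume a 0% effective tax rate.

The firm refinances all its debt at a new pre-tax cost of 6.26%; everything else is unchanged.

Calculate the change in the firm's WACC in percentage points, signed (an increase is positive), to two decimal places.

Current WACC:
Total capital V = 1646 + 1979 = 3625.
Equity: weight = 1646/3625 = 0.4541; cost = 9.99%.
Term loan: weight = 1979/3625 = 0.5459; after-tax cost = 3.8% × (1 − 0%) = 3.8000%.
WACC = 0.4541 × 9.9900% + 0.5459 × 3.8000% = 6.6107%.
After the change:
Total capital V = 1646 + 1979 = 3625.
Equity: weight = 1646/3625 = 0.4541; cost = 9.99%.
Term loan: weight = 1979/3625 = 0.5459; after-tax cost = 6.26% × (1 − 0%) = 6.2600%.
WACC = 0.4541 × 9.9900% + 0.5459 × 6.2600% = 7.9537%.
Change in WACC = 7.9537% − 6.6107% = 1.3430 pp.

+1.34 pp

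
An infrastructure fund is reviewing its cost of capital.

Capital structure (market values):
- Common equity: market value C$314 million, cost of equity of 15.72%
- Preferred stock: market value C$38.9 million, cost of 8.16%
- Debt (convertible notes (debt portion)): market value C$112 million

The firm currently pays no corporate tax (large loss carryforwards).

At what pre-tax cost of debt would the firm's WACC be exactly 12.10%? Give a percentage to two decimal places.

Total capital V = 314 + 38.9 + 112 = 464.9.
Equity weight = 314/464.9 = 0.6754.
Preferred weight = 38.9/464.9 = 0.0837.
Convertible notes (debt portion) weight = 112/464.9 = 0.2409.
Equity contribution = 0.6754 × 15.72% = 10.6175%.
Preferred contribution = 0.0837 × 8.16% = 0.6828%.
Remaining for debt = 12.1% − 11.3003% = 0.7997%.
Rd × (1 − 0%) × 0.2409 = 0.7997%  ⇒  Rd = 3.3195%.

3.32%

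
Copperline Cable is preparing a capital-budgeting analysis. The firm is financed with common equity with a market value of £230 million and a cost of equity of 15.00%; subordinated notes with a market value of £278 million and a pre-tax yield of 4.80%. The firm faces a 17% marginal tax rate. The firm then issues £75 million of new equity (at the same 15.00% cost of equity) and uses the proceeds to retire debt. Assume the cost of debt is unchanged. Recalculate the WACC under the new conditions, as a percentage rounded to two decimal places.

After the change:
Total capital V = 305 + 203 = 508.
Equity: weight = 305/508 = 0.6004; cost = 15%.
Subordinated notes: weight = 203/508 = 0.3996; after-tax cost = 4.8% × (1 − 17%) = 3.9840%.
WACC = 0.6004 × 15.0000% + 0.3996 × 3.9840% = 10.5979%.

10.60%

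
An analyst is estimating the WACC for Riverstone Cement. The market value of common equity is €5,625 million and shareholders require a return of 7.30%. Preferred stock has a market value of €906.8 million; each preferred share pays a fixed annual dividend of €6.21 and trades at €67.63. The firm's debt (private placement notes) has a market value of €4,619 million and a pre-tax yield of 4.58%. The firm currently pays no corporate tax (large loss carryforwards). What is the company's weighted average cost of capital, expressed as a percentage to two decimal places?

6.33%

Cost of preferred: Rp = 6.21 / 67.63 = 9.1823%.
Total capital V = 5625 + 906.8 + 4619 = 11150.8.
Equity: weight = 5625/11150.8 = 0.5044; cost = 7.3%.
Preferred: weight = 906.8/11150.8 = 0.0813; cost = 9.1823%.
Private placement notes: weight = 4619/11150.8 = 0.4142; after-tax cost = 4.58% × (1 − 0%) = 4.5800%.
WACC = 0.5044 × 7.3000% + 0.0813 × 9.1823% + 0.4142 × 4.5800% = 6.3264%.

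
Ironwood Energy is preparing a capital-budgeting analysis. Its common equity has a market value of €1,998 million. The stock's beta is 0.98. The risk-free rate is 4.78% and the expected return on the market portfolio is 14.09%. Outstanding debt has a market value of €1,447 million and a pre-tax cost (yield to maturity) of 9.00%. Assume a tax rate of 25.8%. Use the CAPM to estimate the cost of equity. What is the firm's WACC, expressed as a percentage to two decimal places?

10.87%

Market risk premium = 14.09% − 4.78% = 9.31%.
Cost of equity via CAPM: Re = 4.78% + 0.98 × 9.31% = 13.9038%.
Total capital V = 1998 + 1447 = 3445.
Equity: weight = 1998/3445 = 0.5800; cost = 13.9038%.
Debt: weight = 1447/3445 = 0.4200; after-tax cost = 9% × (1 − 25.8%) = 6.6780%.
WACC = 0.5800 × 13.9038% + 0.4200 × 6.6780% = 10.8688%.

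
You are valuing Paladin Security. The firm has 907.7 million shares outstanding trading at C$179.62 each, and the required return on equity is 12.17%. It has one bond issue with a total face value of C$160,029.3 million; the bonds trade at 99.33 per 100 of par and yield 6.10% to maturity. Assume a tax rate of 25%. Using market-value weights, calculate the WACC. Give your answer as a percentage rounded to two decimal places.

8.42%

Market value of equity E = 179.62 × 907.7m = 163041.074m. Market value of debt D = 160029.3m × 99.33/100 = 158957.10369m.
Total capital V = 163041.074 + 158957.10369 = 321998.17769.
Equity: weight = 163041.074/321998.17769 = 0.5063; cost = 12.17%.
Bonds outstanding: weight = 158957.10369/321998.17769 = 0.4937; after-tax cost = 6.1% × (1 − 25%) = 4.5750%.
WACC = 0.5063 × 12.1700% + 0.4937 × 4.5750% = 8.4207%.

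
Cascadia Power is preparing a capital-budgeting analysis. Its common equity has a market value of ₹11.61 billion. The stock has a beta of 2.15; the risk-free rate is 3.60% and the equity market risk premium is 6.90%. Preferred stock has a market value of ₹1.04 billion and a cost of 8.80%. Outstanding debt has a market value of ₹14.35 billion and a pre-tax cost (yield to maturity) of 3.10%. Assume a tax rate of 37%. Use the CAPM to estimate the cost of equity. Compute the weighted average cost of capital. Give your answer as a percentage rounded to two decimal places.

9.30%

Cost of equity via CAPM: Re = 3.6% + 2.15 × 6.9% = 18.4350%.
Total capital V = 11.61 + 1.04 + 14.35 = 27.
Equity: weight = 11.61/27 = 0.4300; cost = 18.435%.
Preferred: weight = 1.04/27 = 0.0385; cost = 8.8%.
Debt: weight = 14.35/27 = 0.5315; after-tax cost = 3.1% × (1 − 37%) = 1.9530%.
WACC = 0.4300 × 18.4350% + 0.0385 × 8.8000% + 0.5315 × 1.9530% = 9.3040%.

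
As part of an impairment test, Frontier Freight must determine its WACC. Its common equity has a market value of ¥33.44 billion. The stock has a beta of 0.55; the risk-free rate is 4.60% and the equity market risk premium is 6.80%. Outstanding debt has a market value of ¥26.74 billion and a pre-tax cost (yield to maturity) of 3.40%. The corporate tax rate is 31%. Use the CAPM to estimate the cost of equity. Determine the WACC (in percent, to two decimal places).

5.68%

Cost of equity via CAPM: Re = 4.6% + 0.55 × 6.8% = 8.3400%.
Total capital V = 33.44 + 26.74 = 60.18.
Equity: weight = 33.44/60.18 = 0.5557; cost = 8.34%.
Debt: weight = 26.74/60.18 = 0.4443; after-tax cost = 3.4% × (1 − 31%) = 2.3460%.
WACC = 0.5557 × 8.3400% + 0.4443 × 2.3460% = 5.6767%.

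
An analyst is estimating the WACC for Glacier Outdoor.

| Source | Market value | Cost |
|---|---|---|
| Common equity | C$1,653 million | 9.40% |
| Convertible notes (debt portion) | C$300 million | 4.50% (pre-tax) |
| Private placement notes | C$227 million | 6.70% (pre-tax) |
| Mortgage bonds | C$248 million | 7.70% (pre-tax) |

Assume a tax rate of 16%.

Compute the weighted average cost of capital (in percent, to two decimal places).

Total capital V = 1653 + 300 + 227 + 248 = 2428.
Equity: weight = 1653/2428 = 0.6808; cost = 9.4%.
Convertible notes (debt portion): weight = 300/2428 = 0.1236; after-tax cost = 4.5% × (1 − 16%) = 3.7800%.
Private placement notes: weight = 227/2428 = 0.0935; after-tax cost = 6.7% × (1 − 16%) = 5.6280%.
Mortgage bonds: weight = 248/2428 = 0.1021; after-tax cost = 7.7% × (1 − 16%) = 6.4680%.
WACC = 0.6808 × 9.4000% + 0.1236 × 3.7800% + 0.0935 × 5.6280% + 0.1021 × 6.4680% = 8.0535%.

8.05%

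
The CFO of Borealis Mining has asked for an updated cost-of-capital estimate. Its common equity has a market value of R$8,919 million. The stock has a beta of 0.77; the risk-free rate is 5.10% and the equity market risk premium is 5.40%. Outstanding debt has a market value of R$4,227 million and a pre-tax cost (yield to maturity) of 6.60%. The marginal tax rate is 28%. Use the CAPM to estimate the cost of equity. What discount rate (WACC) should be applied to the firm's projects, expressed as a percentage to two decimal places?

Cost of equity via CAPM: Re = 5.1% + 0.77 × 5.4% = 9.2580%.
Total capital V = 8919 + 4227 = 13146.
Equity: weight = 8919/13146 = 0.6785; cost = 9.258%.
Debt: weight = 4227/13146 = 0.3215; after-tax cost = 6.6% × (1 − 28%) = 4.7520%.
WACC = 0.6785 × 9.2580% + 0.3215 × 4.7520% = 7.8091%.

7.81%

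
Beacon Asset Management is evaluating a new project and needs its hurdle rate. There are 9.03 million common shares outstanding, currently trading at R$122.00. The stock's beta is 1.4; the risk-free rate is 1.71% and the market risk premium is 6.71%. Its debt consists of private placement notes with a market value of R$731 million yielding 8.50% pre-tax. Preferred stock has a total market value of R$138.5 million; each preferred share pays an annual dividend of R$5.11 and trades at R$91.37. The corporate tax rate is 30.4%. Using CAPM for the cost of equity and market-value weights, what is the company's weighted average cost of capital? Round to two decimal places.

8.79%

Cost of equity via CAPM: Re = 1.71% + 1.4 × 6.71% = 11.1040%.
Cost of preferred: Rp = 5.11 / 91.37 = 5.5926%.
Market value of equity E = 122.0 × 9.03m = 1101.66m.
Total capital V = 1101.66 + 138.5 + 731 = 1971.16.
Equity: weight = 1101.66/1971.16 = 0.5589; cost = 11.104%.
Preferred: weight = 138.5/1971.16 = 0.0703; cost = 5.5926%.
Private placement notes: weight = 731/1971.16 = 0.3708; after-tax cost = 8.5% × (1 − 30.4%) = 5.9160%.
WACC = 0.5589 × 11.1040% + 0.0703 × 5.5926% + 0.3708 × 5.9160% = 8.7928%.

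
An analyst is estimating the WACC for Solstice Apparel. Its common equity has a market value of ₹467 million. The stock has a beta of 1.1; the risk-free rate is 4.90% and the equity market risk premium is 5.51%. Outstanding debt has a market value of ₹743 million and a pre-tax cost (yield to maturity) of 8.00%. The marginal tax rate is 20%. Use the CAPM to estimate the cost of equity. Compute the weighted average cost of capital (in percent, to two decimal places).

Cost of equity via CAPM: Re = 4.9% + 1.1 × 5.51% = 10.9610%.
Total capital V = 467 + 743 = 1210.
Equity: weight = 467/1210 = 0.3860; cost = 10.961%.
Debt: weight = 743/1210 = 0.6140; after-tax cost = 8% × (1 − 20%) = 6.4000%.
WACC = 0.3860 × 10.9610% + 0.6140 × 6.4000% = 8.1603%.

8.16%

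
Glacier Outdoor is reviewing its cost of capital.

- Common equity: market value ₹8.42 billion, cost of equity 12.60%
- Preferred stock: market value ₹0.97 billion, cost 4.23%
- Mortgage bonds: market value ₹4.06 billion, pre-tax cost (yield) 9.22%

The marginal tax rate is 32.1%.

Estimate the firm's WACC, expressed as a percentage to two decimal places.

10.08%

Total capital V = 8.42 + 0.97 + 4.06 = 13.45.
Equity: weight = 8.42/13.45 = 0.6260; cost = 12.6%.
Preferred: weight = 0.97/13.45 = 0.0721; cost = 4.23%.
Mortgage bonds: weight = 4.06/13.45 = 0.3019; after-tax cost = 9.22% × (1 − 32.1%) = 6.2604%.
WACC = 0.6260 × 12.6000% + 0.0721 × 4.2300% + 0.3019 × 6.2604% = 10.0827%.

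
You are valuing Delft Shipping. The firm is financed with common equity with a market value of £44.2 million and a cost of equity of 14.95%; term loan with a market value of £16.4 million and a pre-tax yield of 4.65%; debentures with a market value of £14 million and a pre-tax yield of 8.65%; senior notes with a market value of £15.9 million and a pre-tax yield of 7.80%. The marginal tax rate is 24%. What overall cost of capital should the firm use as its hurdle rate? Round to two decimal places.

Total capital V = 44.2 + 16.4 + 14 + 15.9 = 90.5.
Equity: weight = 44.2/90.5 = 0.4884; cost = 14.95%.
Term loan: weight = 16.4/90.5 = 0.1812; after-tax cost = 4.65% × (1 − 24%) = 3.5340%.
Debentures: weight = 14/90.5 = 0.1547; after-tax cost = 8.65% × (1 − 24%) = 6.5740%.
Senior notes: weight = 15.9/90.5 = 0.1757; after-tax cost = 7.8% × (1 − 24%) = 5.9280%.
WACC = 0.4884 × 14.9500% + 0.1812 × 3.5340% + 0.1547 × 6.5740% + 0.1757 × 5.9280% = 10.0004%.

10.00%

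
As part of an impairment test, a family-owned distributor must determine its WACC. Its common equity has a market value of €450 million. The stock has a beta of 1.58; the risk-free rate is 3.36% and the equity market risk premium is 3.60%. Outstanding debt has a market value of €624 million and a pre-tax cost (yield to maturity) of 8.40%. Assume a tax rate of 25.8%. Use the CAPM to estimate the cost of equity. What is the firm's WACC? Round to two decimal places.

7.41%

Cost of equity via CAPM: Re = 3.36% + 1.58 × 3.6% = 9.0480%.
Total capital V = 450 + 624 = 1074.
Equity: weight = 450/1074 = 0.4190; cost = 9.048%.
Debt: weight = 624/1074 = 0.5810; after-tax cost = 8.4% × (1 − 25.8%) = 6.2328%.
WACC = 0.4190 × 9.0480% + 0.5810 × 6.2328% = 7.4124%.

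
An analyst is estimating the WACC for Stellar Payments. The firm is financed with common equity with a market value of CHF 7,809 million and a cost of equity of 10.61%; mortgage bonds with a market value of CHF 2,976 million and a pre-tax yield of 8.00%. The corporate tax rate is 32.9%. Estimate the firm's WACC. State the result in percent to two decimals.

Total capital V = 7809 + 2976 = 10785.
Equity: weight = 7809/10785 = 0.7241; cost = 10.61%.
Mortgage bonds: weight = 2976/10785 = 0.2759; after-tax cost = 8% × (1 − 32.9%) = 5.3680%.
WACC = 0.7241 × 10.6100% + 0.2759 × 5.3680% = 9.1635%.

9.16%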